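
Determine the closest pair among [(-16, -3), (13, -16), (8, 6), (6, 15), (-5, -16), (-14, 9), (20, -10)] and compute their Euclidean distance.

Computing all pairwise distances among 7 points:

d((-16, -3), (13, -16)) = 31.7805
d((-16, -3), (8, 6)) = 25.632
d((-16, -3), (6, 15)) = 28.4253
d((-16, -3), (-5, -16)) = 17.0294
d((-16, -3), (-14, 9)) = 12.1655
d((-16, -3), (20, -10)) = 36.6742
d((13, -16), (8, 6)) = 22.561
d((13, -16), (6, 15)) = 31.7805
d((13, -16), (-5, -16)) = 18.0
d((13, -16), (-14, 9)) = 36.7967
d((13, -16), (20, -10)) = 9.2195 <-- minimum
d((8, 6), (6, 15)) = 9.2195 <-- minimum
d((8, 6), (-5, -16)) = 25.5539
d((8, 6), (-14, 9)) = 22.2036
d((8, 6), (20, -10)) = 20.0
d((6, 15), (-5, -16)) = 32.8938
d((6, 15), (-14, 9)) = 20.8806
d((6, 15), (20, -10)) = 28.6531
d((-5, -16), (-14, 9)) = 26.5707
d((-5, -16), (20, -10)) = 25.7099
d((-14, 9), (20, -10)) = 38.9487

Minimum distance: 9.2195 (tie among 2 pairs: (13, -16) and (20, -10); (8, 6) and (6, 15))

The minimum Euclidean distance is 9.2195. There is a tie: 2 pairs achieve this minimum — (13, -16) and (20, -10); (8, 6) and (6, 15). Any of these is a valid closest pair. For 7 points, brute-force pairwise comparison is shown above. For large n, the divide-and-conquer algorithm (sort by x, recurse on halves, check the dividing strip) achieves O(n log n).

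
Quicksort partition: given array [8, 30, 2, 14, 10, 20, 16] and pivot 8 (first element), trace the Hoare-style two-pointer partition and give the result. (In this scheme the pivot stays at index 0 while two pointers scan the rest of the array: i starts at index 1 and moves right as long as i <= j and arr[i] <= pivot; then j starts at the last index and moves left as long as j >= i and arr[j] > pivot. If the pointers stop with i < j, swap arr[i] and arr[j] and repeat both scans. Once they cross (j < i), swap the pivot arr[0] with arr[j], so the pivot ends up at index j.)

Hoare-style two-pointer partition with pivot = 8:

Initial array: [8, 30, 2, 14, 10, 20, 16]

Pointers start at i = 1, j = 6.
i stops at index 1 (arr[1]=30 > 8), j stops at index 2 (arr[2]=2 <= 8): swap arr[1] and arr[2], array becomes [8, 2, 30, 14, 10, 20, 16]
i ends at 2, j ends at 1: the pointers have crossed (j < i), so scanning stops.

Swap pivot arr[0] with arr[1] to place pivot at position 1: [2, 8, 30, 14, 10, 20, 16]
Pivot position: 1

After partitioning with pivot 8, the array becomes [2, 8, 30, 14, 10, 20, 16]. The pivot is placed at index 1. All elements to the left of the pivot are <= 8, and all elements to the right are > 8.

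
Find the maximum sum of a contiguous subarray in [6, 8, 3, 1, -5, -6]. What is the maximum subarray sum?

Using Kadane's algorithm on [6, 8, 3, 1, -5, -6]:

Scanning through the array:
Position 1 (value 8): max_ending_here = 14, max_so_far = 14
Position 2 (value 3): max_ending_here = 17, max_so_far = 17
Position 3 (value 1): max_ending_here = 18, max_so_far = 18
Position 4 (value -5): max_ending_here = 13, max_so_far = 18
Position 5 (value -6): max_ending_here = 7, max_so_far = 18

Maximum subarray: [6, 8, 3, 1]
Maximum sum: 18

The maximum subarray is [6, 8, 3, 1] with sum 18. This subarray runs from index 0 to index 3.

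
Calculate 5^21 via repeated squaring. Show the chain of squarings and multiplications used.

Computing 5^21 by squaring (build up from 5^1; each line after the first costs one multiplication):

5^1 = 5
5^2 = (5^1)^2 = 5^2 = 25
5^4 = (5^2)^2 = 25^2 = 625
5^5 = 5 * 5^4 = 5 * 625 = 3125
5^10 = (5^5)^2 = 3125^2 = 9765625
5^20 = (5^10)^2 = 9765625^2 = 95367431640625
5^21 = 5 * 5^20 = 5 * 95367431640625 = 476837158203125

Result: 476837158203125
Multiplications needed: 6 (6 lines after 5^1)

5^21 = 476837158203125. Using exponentiation by squaring, this requires 6 multiplications. The key idea: if the exponent is even, square the half-power; if odd, multiply by the base once.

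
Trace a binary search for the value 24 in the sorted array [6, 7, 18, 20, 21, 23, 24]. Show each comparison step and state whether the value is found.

Binary search for 24 in [6, 7, 18, 20, 21, 23, 24]:

lo=0, hi=6, mid=3, arr[mid]=20 -> 20 < 24, search right half
lo=4, hi=6, mid=5, arr[mid]=23 -> 23 < 24, search right half
lo=6, hi=6, mid=6, arr[mid]=24 -> Found target at index 6!

Binary search finds 24 at index 6 after 3 comparisons. The search repeatedly halves the search space by comparing with the middle element.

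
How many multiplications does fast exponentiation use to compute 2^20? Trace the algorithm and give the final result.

Computing 2^20 by squaring (build up from 2^1; each line after the first costs one multiplication):

2^1 = 2
2^2 = (2^1)^2 = 2^2 = 4
2^4 = (2^2)^2 = 4^2 = 16
2^5 = 2 * 2^4 = 2 * 16 = 32
2^10 = (2^5)^2 = 32^2 = 1024
2^20 = (2^10)^2 = 1024^2 = 1048576

Result: 1048576
Multiplications needed: 5 (5 lines after 2^1)

2^20 = 1048576. Using exponentiation by squaring, this requires 5 multiplications. The key idea: if the exponent is even, square the half-power; if odd, multiply by the base once.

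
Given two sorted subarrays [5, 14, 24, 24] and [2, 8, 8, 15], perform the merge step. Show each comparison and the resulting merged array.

Merging process:

Compare 5 vs 2: take 2 from right. Merged: [2]
Compare 5 vs 8: take 5 from left. Merged: [2, 5]
Compare 14 vs 8: take 8 from right. Merged: [2, 5, 8]
Compare 14 vs 8: take 8 from right. Merged: [2, 5, 8, 8]
Compare 14 vs 15: take 14 from left. Merged: [2, 5, 8, 8, 14]
Compare 24 vs 15: take 15 from right. Merged: [2, 5, 8, 8, 14, 15]
Append remaining from left: [24, 24]. Merged: [2, 5, 8, 8, 14, 15, 24, 24]

Final merged array: [2, 5, 8, 8, 14, 15, 24, 24]
Total comparisons: 6

The merged array is [2, 5, 8, 8, 14, 15, 24, 24], requiring 6 comparisons. The merge step runs in O(n) time where n is the total number of elements.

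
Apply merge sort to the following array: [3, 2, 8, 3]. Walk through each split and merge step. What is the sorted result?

Merge sort trace:

Split: [3, 2, 8, 3] -> [3, 2] and [8, 3]
  Split: [3, 2] -> [3] and [2]
  Merge: [3] + [2] -> [2, 3]
  Split: [8, 3] -> [8] and [3]
  Merge: [8] + [3] -> [3, 8]
Merge: [2, 3] + [3, 8] -> [2, 3, 3, 8]

Final sorted array: [2, 3, 3, 8]

The merge sort proceeds by recursively splitting the array and merging sorted halves.
After all merges, the sorted array is [2, 3, 3, 8].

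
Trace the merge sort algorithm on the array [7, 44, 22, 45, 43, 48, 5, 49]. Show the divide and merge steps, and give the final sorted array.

Merge sort trace:

Split: [7, 44, 22, 45, 43, 48, 5, 49] -> [7, 44, 22, 45] and [43, 48, 5, 49]
  Split: [7, 44, 22, 45] -> [7, 44] and [22, 45]
    Split: [7, 44] -> [7] and [44]
    Merge: [7] + [44] -> [7, 44]
    Split: [22, 45] -> [22] and [45]
    Merge: [22] + [45] -> [22, 45]
  Merge: [7, 44] + [22, 45] -> [7, 22, 44, 45]
  Split: [43, 48, 5, 49] -> [43, 48] and [5, 49]
    Split: [43, 48] -> [43] and [48]
    Merge: [43] + [48] -> [43, 48]
    Split: [5, 49] -> [5] and [49]
    Merge: [5] + [49] -> [5, 49]
  Merge: [43, 48] + [5, 49] -> [5, 43, 48, 49]
Merge: [7, 22, 44, 45] + [5, 43, 48, 49] -> [5, 7, 22, 43, 44, 45, 48, 49]

Final sorted array: [5, 7, 22, 43, 44, 45, 48, 49]

The merge sort proceeds by recursively splitting the array and merging sorted halves.
After all merges, the sorted array is [5, 7, 22, 43, 44, 45, 48, 49].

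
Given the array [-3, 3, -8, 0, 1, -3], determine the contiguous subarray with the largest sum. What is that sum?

Using Kadane's algorithm on [-3, 3, -8, 0, 1, -3]:

Scanning through the array:
Position 1 (value 3): max_ending_here = 3, max_so_far = 3
Position 2 (value -8): max_ending_here = -5, max_so_far = 3
Position 3 (value 0): max_ending_here = 0, max_so_far = 3
Position 4 (value 1): max_ending_here = 1, max_so_far = 3
Position 5 (value -3): max_ending_here = -2, max_so_far = 3

Maximum subarray: [3]
Maximum sum: 3

The maximum subarray is [3] with sum 3. This subarray runs from index 1 to index 1.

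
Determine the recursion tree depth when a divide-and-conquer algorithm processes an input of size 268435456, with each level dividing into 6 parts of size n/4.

For divide and conquer with division factor 4:

Problem sizes at each level:
Level 0: 268435456
Level 1: 67108864
Level 2: 16777216
Level 3: 4194304
Level 4: 1048576
Level 5: 262144
Level 6: 65536
Level 7: 16384
Level 8: 4096
Level 9: 1024
Level 10: 256
Level 11: 64
Level 12: 16
Level 13: 4
Level 14: 1

The root is level 0 and the size-1 base case is level 14 (the tree spans levels 0 through 14, i.e. 15 levels counting the root), so the depth is the number of divisions: log_4(268435456) = 14

The recursion tree depth is log_4(268435456) = 14. At each level, the problem size is divided by 4, so it takes 14 divisions to reduce to a base case of size 1. The algorithm makes 6 recursive calls at each level.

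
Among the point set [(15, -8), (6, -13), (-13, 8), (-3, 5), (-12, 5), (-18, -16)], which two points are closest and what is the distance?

Computing all pairwise distances among 6 points:

d((15, -8), (6, -13)) = 10.2956
d((15, -8), (-13, 8)) = 32.249
d((15, -8), (-3, 5)) = 22.2036
d((15, -8), (-12, 5)) = 29.9666
d((15, -8), (-18, -16)) = 33.9559
d((6, -13), (-13, 8)) = 28.3196
d((6, -13), (-3, 5)) = 20.1246
d((6, -13), (-12, 5)) = 25.4558
d((6, -13), (-18, -16)) = 24.1868
d((-13, 8), (-3, 5)) = 10.4403
d((-13, 8), (-12, 5)) = 3.1623 <-- minimum
d((-13, 8), (-18, -16)) = 24.5153
d((-3, 5), (-12, 5)) = 9.0
d((-3, 5), (-18, -16)) = 25.807
d((-12, 5), (-18, -16)) = 21.8403

Closest pair: (-13, 8) and (-12, 5) with distance 3.1623

The closest pair is (-13, 8) and (-12, 5) with Euclidean distance 3.1623. For 6 points, brute-force pairwise comparison is shown above. For large n, the divide-and-conquer algorithm (sort by x, recurse on halves, check the dividing strip) achieves O(n log n).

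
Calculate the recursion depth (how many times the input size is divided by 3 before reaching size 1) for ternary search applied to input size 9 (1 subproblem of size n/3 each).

For divide and conquer with division factor 3:

Problem sizes at each level:
Level 0: 9
Level 1: 3
Level 2: 1

The root is level 0 and the size-1 base case is level 2 (the tree spans levels 0 through 2, i.e. 3 levels counting the root), so the depth is the number of divisions: log_3(9) = 2

The recursion tree depth is log_3(9) = 2. At each level, the problem size is divided by 3, so it takes 2 divisions to reduce to a base case of size 1. The algorithm makes 1 recursive call at each level.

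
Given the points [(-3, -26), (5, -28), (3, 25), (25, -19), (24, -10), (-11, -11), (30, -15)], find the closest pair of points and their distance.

Computing all pairwise distances among 7 points:

d((-3, -26), (5, -28)) = 8.2462
d((-3, -26), (3, 25)) = 51.3517
d((-3, -26), (25, -19)) = 28.8617
d((-3, -26), (24, -10)) = 31.3847
d((-3, -26), (-11, -11)) = 17.0
d((-3, -26), (30, -15)) = 34.7851
d((5, -28), (3, 25)) = 53.0377
d((5, -28), (25, -19)) = 21.9317
d((5, -28), (24, -10)) = 26.1725
d((5, -28), (-11, -11)) = 23.3452
d((5, -28), (30, -15)) = 28.178
d((3, 25), (25, -19)) = 49.1935
d((3, 25), (24, -10)) = 40.8167
d((3, 25), (-11, -11)) = 38.6264
d((3, 25), (30, -15)) = 48.2597
d((25, -19), (24, -10)) = 9.0554
d((25, -19), (-11, -11)) = 36.8782
d((25, -19), (30, -15)) = 6.4031 <-- minimum
d((24, -10), (-11, -11)) = 35.0143
d((24, -10), (30, -15)) = 7.8102
d((-11, -11), (30, -15)) = 41.1947

Closest pair: (25, -19) and (30, -15) with distance 6.4031

The closest pair is (25, -19) and (30, -15) with Euclidean distance 6.4031. For 7 points, brute-force pairwise comparison is shown above. For large n, the divide-and-conquer algorithm (sort by x, recurse on halves, check the dividing strip) achieves O(n log n).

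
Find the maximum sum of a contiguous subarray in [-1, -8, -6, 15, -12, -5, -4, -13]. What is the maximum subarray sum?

Using Kadane's algorithm on [-1, -8, -6, 15, -12, -5, -4, -13]:

Scanning through the array:
Position 1 (value -8): max_ending_here = -8, max_so_far = -1
Position 2 (value -6): max_ending_here = -6, max_so_far = -1
Position 3 (value 15): max_ending_here = 15, max_so_far = 15
Position 4 (value -12): max_ending_here = 3, max_so_far = 15
Position 5 (value -5): max_ending_here = -2, max_so_far = 15
Position 6 (value -4): max_ending_here = -4, max_so_far = 15
Position 7 (value -13): max_ending_here = -13, max_so_far = 15

Maximum subarray: [15]
Maximum sum: 15

The maximum subarray is [15] with sum 15. This subarray runs from index 3 to index 3.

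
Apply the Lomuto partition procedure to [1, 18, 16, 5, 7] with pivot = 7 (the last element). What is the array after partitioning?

Lomuto partition with pivot = 7:

Initial array: [1, 18, 16, 5, 7]

arr[0]=1 <= 7: swap with position 0, array becomes [1, 18, 16, 5, 7]
arr[1]=18 > 7: no swap
arr[2]=16 > 7: no swap
arr[3]=5 <= 7: swap with position 1, array becomes [1, 5, 16, 18, 7]

Place pivot at position 2: [1, 5, 7, 18, 16]
Pivot position: 2

After partitioning with pivot 7, the array becomes [1, 5, 7, 18, 16]. The pivot is placed at index 2. All elements to the left of the pivot are <= 7, and all elements to the right are > 7.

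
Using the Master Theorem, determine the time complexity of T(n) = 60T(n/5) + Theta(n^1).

Master Theorem for T(n) = 60T(n/5) + O(n^1):

a = 60, b = 5, c = 1
log_b(a) = log_5(60) = 2.5440

Case 1: c = 1 < log_5(60) = 2.5440
T(n) = O(n^(log_5 60))

For T(n) = 60T(n/5) + O(n^1): log_5(60) = 2.5440. This is Case 1 of the Master Theorem (c < log_b(a), work dominated by leaves), giving O(n^(log_5 60)).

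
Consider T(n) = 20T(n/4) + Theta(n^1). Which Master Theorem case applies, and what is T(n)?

Master Theorem for T(n) = 20T(n/4) + O(n^1):

a = 20, b = 4, c = 1
log_b(a) = log_4(20) = 2.1610

Case 1: c = 1 < log_4(20) = 2.1610
T(n) = O(n^(log_4 20))

For T(n) = 20T(n/4) + O(n^1): log_4(20) = 2.1610. This is Case 1 of the Master Theorem (c < log_b(a), work dominated by leaves), giving O(n^(log_4 20)).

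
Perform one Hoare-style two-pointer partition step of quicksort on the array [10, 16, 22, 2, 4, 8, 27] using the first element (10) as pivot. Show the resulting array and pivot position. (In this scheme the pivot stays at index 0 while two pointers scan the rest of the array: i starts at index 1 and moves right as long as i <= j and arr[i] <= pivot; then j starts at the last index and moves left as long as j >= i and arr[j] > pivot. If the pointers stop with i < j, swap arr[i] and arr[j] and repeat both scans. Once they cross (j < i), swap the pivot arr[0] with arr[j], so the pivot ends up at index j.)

Hoare-style two-pointer partition with pivot = 10:

Initial array: [10, 16, 22, 2, 4, 8, 27]

Pointers start at i = 1, j = 6.
i stops at index 1 (arr[1]=16 > 10), j stops at index 5 (arr[5]=8 <= 10): swap arr[1] and arr[5], array becomes [10, 8, 22, 2, 4, 16, 27]
i stops at index 2 (arr[2]=22 > 10), j stops at index 4 (arr[4]=4 <= 10): swap arr[2] and arr[4], array becomes [10, 8, 4, 2, 22, 16, 27]
i ends at 4, j ends at 3: the pointers have crossed (j < i), so scanning stops.

Swap pivot arr[0] with arr[3] to place pivot at position 3: [2, 8, 4, 10, 22, 16, 27]
Pivot position: 3

After partitioning with pivot 10, the array becomes [2, 8, 4, 10, 22, 16, 27]. The pivot is placed at index 3. All elements to the left of the pivot are <= 10, and all elements to the right are > 10.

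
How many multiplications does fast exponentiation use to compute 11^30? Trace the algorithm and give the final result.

Computing 11^30 by squaring (build up from 11^1; each line after the first costs one multiplication):

11^1 = 11
11^2 = (11^1)^2 = 11^2 = 121
11^3 = 11 * 11^2 = 11 * 121 = 1331
11^6 = (11^3)^2 = 1331^2 = 1771561
11^7 = 11 * 11^6 = 11 * 1771561 = 19487171
11^14 = (11^7)^2 = 19487171^2 = 379749833583241
11^15 = 11 * 11^14 = 11 * 379749833583241 = 4177248169415651
11^30 = (11^15)^2 = 4177248169415651^2 = 17449402268886407318558803753801

Result: 17449402268886407318558803753801
Multiplications needed: 7 (7 lines after 11^1)

11^30 = 17449402268886407318558803753801. Using exponentiation by squaring, this requires 7 multiplications. The key idea: if the exponent is even, square the half-power; if odd, multiply by the base once.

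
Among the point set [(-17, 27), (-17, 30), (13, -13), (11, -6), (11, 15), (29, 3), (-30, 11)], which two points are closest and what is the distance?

Computing all pairwise distances among 7 points:

d((-17, 27), (-17, 30)) = 3.0 <-- minimum
d((-17, 27), (13, -13)) = 50.0
d((-17, 27), (11, -6)) = 43.2782
d((-17, 27), (11, 15)) = 30.4631
d((-17, 27), (29, 3)) = 51.8845
d((-17, 27), (-30, 11)) = 20.6155
d((-17, 30), (13, -13)) = 52.4309
d((-17, 30), (11, -6)) = 45.607
d((-17, 30), (11, 15)) = 31.7648
d((-17, 30), (29, 3)) = 53.3385
d((-17, 30), (-30, 11)) = 23.0217
d((13, -13), (11, -6)) = 7.2801
d((13, -13), (11, 15)) = 28.0713
d((13, -13), (29, 3)) = 22.6274
d((13, -13), (-30, 11)) = 49.2443
d((11, -6), (11, 15)) = 21.0
d((11, -6), (29, 3)) = 20.1246
d((11, -6), (-30, 11)) = 44.3847
d((11, 15), (29, 3)) = 21.6333
d((11, 15), (-30, 11)) = 41.1947
d((29, 3), (-30, 11)) = 59.5399

Closest pair: (-17, 27) and (-17, 30) with distance 3.0

The closest pair is (-17, 27) and (-17, 30) with Euclidean distance 3.0. For 7 points, brute-force pairwise comparison is shown above. For large n, the divide-and-conquer algorithm (sort by x, recurse on halves, check the dividing strip) achieves O(n log n).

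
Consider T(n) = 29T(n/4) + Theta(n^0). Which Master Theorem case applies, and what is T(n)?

Master Theorem for T(n) = 29T(n/4) + O(n^0):

a = 29, b = 4, c = 0
log_b(a) = log_4(29) = 2.4290

Case 1: c = 0 < log_4(29) = 2.4290
T(n) = O(n^(log_4 29))

For T(n) = 29T(n/4) + O(n^0): log_4(29) = 2.4290. This is Case 1 of the Master Theorem (c < log_b(a), work dominated by leaves), giving O(n^(log_4 29)).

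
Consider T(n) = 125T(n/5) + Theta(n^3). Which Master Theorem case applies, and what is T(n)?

Master Theorem for T(n) = 125T(n/5) + O(n^3):

a = 125, b = 5, c = 3
log_b(a) = log_5(125) = 3.0000

Case 2: c = 3 = log_5(125) = 3.0000
T(n) = O(n^3 log n) = O(n^3 log n)

For T(n) = 125T(n/5) + O(n^3): log_5(125) = 3.0000. This is Case 2 of the Master Theorem (c = log_b(a), equal work at all levels), giving O(n^3 log n).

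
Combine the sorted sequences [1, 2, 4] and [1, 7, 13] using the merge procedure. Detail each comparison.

Merging process:

Compare 1 vs 1: take 1 from left. Merged: [1]
Compare 2 vs 1: take 1 from right. Merged: [1, 1]
Compare 2 vs 7: take 2 from left. Merged: [1, 1, 2]
Compare 4 vs 7: take 4 from left. Merged: [1, 1, 2, 4]
Append remaining from right: [7, 13]. Merged: [1, 1, 2, 4, 7, 13]

Final merged array: [1, 1, 2, 4, 7, 13]
Total comparisons: 4

The merged array is [1, 1, 2, 4, 7, 13], requiring 4 comparisons. The merge step runs in O(n) time where n is the total number of elements.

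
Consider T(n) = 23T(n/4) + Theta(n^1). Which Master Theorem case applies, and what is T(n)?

Master Theorem for T(n) = 23T(n/4) + O(n^1):

a = 23, b = 4, c = 1
log_b(a) = log_4(23) = 2.2618

Case 1: c = 1 < log_4(23) = 2.2618
T(n) = O(n^(log_4 23))

For T(n) = 23T(n/4) + O(n^1): log_4(23) = 2.2618. This is Case 1 of the Master Theorem (c < log_b(a), work dominated by leaves), giving O(n^(log_4 23)).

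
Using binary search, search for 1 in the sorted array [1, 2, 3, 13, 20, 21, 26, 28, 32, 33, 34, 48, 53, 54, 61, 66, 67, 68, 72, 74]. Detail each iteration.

Binary search for 1 in [1, 2, 3, 13, 20, 21, 26, 28, 32, 33, 34, 48, 53, 54, 61, 66, 67, 68, 72, 74]:

lo=0, hi=19, mid=9, arr[mid]=33 -> 33 > 1, search left half
lo=0, hi=8, mid=4, arr[mid]=20 -> 20 > 1, search left half
lo=0, hi=3, mid=1, arr[mid]=2 -> 2 > 1, search left half
lo=0, hi=0, mid=0, arr[mid]=1 -> Found target at index 0!

Binary search finds 1 at index 0 after 4 comparisons. The search repeatedly halves the search space by comparing with the middle element.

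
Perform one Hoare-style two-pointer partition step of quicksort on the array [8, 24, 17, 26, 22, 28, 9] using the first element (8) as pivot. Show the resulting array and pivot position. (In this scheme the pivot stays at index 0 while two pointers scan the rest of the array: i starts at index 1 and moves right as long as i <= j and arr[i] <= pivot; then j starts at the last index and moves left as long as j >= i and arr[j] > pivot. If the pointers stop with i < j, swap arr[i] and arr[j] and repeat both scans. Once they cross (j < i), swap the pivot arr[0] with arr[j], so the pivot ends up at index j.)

Hoare-style two-pointer partition with pivot = 8:

Initial array: [8, 24, 17, 26, 22, 28, 9]

Pointers start at i = 1, j = 6.
i ends at 1, j ends at 0: the pointers have crossed (j < i), so scanning stops.

j = 0, so swapping arr[0] with arr[j] leaves the pivot at position 0: [8, 24, 17, 26, 22, 28, 9]
Pivot position: 0

After partitioning with pivot 8, the array becomes [8, 24, 17, 26, 22, 28, 9]. The pivot is placed at index 0. All elements to the left of the pivot are <= 8, and all elements to the right are > 8.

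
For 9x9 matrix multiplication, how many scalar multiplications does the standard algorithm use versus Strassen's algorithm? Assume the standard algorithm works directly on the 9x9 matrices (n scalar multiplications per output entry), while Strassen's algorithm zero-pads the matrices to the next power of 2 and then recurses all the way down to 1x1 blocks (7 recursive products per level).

Matrix multiplication for 9x9 matrices:

Strassen's algorithm requires power-of-2 dimensions. Pad 9x9 to 16x16 (next power of 2).

Standard algorithm: 9^3 = 729 multiplications
Strassen's algorithm: 7^(log2(16)) = 7^4 = 2401 multiplications
Difference: 729 - 2401 = -1672 (Strassen uses MORE here due to padding overhead — for small or just-over-power-of-2 n, padding can outweigh the per-level savings)

Standard: 729 multiplications (9^3). Strassen: 2401 multiplications (7^4, after padding to 16x16). Strassen reduces 8 recursive multiplications to 7 at each level.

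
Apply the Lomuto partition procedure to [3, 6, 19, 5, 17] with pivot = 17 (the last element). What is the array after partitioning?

Lomuto partition with pivot = 17:

Initial array: [3, 6, 19, 5, 17]

arr[0]=3 <= 17: swap with position 0, array becomes [3, 6, 19, 5, 17]
arr[1]=6 <= 17: swap with position 1, array becomes [3, 6, 19, 5, 17]
arr[2]=19 > 17: no swap
arr[3]=5 <= 17: swap with position 2, array becomes [3, 6, 5, 19, 17]

Place pivot at position 3: [3, 6, 5, 17, 19]
Pivot position: 3

After partitioning with pivot 17, the array becomes [3, 6, 5, 17, 19]. The pivot is placed at index 3. All elements to the left of the pivot are <= 17, and all elements to the right are > 17.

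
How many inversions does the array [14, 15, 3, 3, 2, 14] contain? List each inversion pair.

Finding inversions in [14, 15, 3, 3, 2, 14]:

(0, 2): arr[0]=14 > arr[2]=3
(0, 3): arr[0]=14 > arr[3]=3
(0, 4): arr[0]=14 > arr[4]=2
(1, 2): arr[1]=15 > arr[2]=3
(1, 3): arr[1]=15 > arr[3]=3
(1, 4): arr[1]=15 > arr[4]=2
(1, 5): arr[1]=15 > arr[5]=14
(2, 4): arr[2]=3 > arr[4]=2
(3, 4): arr[3]=3 > arr[4]=2

Total inversions: 9

The array has 9 inversion(s): (0,2), (0,3), (0,4), (1,2), (1,3), (1,4), (1,5), (2,4), (3,4). Each pair (i,j) satisfies i < j and arr[i] > arr[j].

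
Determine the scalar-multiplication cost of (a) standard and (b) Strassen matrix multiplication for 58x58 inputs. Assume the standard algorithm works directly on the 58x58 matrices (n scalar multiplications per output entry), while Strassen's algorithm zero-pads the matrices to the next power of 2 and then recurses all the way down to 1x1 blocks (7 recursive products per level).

Matrix multiplication for 58x58 matrices:

Strassen's algorithm requires power-of-2 dimensions. Pad 58x58 to 64x64 (next power of 2).

Standard algorithm: 58^3 = 195112 multiplications
Strassen's algorithm: 7^(log2(64)) = 7^6 = 117649 multiplications
Savings: 195112 - 117649 = 77463 multiplications

Standard: 195112 multiplications (58^3). Strassen: 117649 multiplications (7^6, after padding to 64x64). Strassen reduces 8 recursive multiplications to 7 at each level.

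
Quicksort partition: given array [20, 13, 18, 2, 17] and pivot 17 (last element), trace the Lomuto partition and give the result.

Lomuto partition with pivot = 17:

Initial array: [20, 13, 18, 2, 17]

arr[0]=20 > 17: no swap
arr[1]=13 <= 17: swap with position 0, array becomes [13, 20, 18, 2, 17]
arr[2]=18 > 17: no swap
arr[3]=2 <= 17: swap with position 1, array becomes [13, 2, 18, 20, 17]

Place pivot at position 2: [13, 2, 17, 20, 18]
Pivot position: 2

After partitioning with pivot 17, the array becomes [13, 2, 17, 20, 18]. The pivot is placed at index 2. All elements to the left of the pivot are <= 17, and all elements to the right are > 17.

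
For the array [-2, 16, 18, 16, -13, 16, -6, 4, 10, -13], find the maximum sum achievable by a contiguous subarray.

Using Kadane's algorithm on [-2, 16, 18, 16, -13, 16, -6, 4, 10, -13]:

Scanning through the array:
Position 1 (value 16): max_ending_here = 16, max_so_far = 16
Position 2 (value 18): max_ending_here = 34, max_so_far = 34
Position 3 (value 16): max_ending_here = 50, max_so_far = 50
Position 4 (value -13): max_ending_here = 37, max_so_far = 50
Position 5 (value 16): max_ending_here = 53, max_so_far = 53
Position 6 (value -6): max_ending_here = 47, max_so_far = 53
Position 7 (value 4): max_ending_here = 51, max_so_far = 53
Position 8 (value 10): max_ending_here = 61, max_so_far = 61
Position 9 (value -13): max_ending_here = 48, max_so_far = 61

Maximum subarray: [16, 18, 16, -13, 16, -6, 4, 10]
Maximum sum: 61

The maximum subarray is [16, 18, 16, -13, 16, -6, 4, 10] with sum 61. This subarray runs from index 1 to index 8.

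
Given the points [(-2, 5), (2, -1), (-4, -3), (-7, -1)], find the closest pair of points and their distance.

Computing all pairwise distances among 4 points:

d((-2, 5), (2, -1)) = 7.2111
d((-2, 5), (-4, -3)) = 8.2462
d((-2, 5), (-7, -1)) = 7.8102
d((2, -1), (-4, -3)) = 6.3246
d((2, -1), (-7, -1)) = 9.0
d((-4, -3), (-7, -1)) = 3.6056 <-- minimum

Closest pair: (-4, -3) and (-7, -1) with distance 3.6056

The closest pair is (-4, -3) and (-7, -1) with Euclidean distance 3.6056. For 4 points, brute-force pairwise comparison is shown above. For large n, the divide-and-conquer algorithm (sort by x, recurse on halves, check the dividing strip) achieves O(n log n).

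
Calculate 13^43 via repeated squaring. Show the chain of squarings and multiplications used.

Computing 13^43 by squaring (build up from 13^1; each line after the first costs one multiplication):

13^1 = 13
13^2 = (13^1)^2 = 13^2 = 169
13^4 = (13^2)^2 = 169^2 = 28561
13^5 = 13 * 13^4 = 13 * 28561 = 371293
13^10 = (13^5)^2 = 371293^2 = 137858491849
13^20 = (13^10)^2 = 137858491849^2 = 19004963774880799438801
13^21 = 13 * 13^20 = 13 * 19004963774880799438801 = 247064529073450392704413
13^42 = (13^21)^2 = 247064529073450392704413^2 = 61040881526285814362156628321386486455989674569
13^43 = 13 * 13^42 = 13 * 61040881526285814362156628321386486455989674569 = 793531459841715586708036168178024323927865769397

Result: 793531459841715586708036168178024323927865769397
Multiplications needed: 8 (8 lines after 13^1)

13^43 = 793531459841715586708036168178024323927865769397. Using exponentiation by squaring, this requires 8 multiplications. The key idea: if the exponent is even, square the half-power; if odd, multiply by the base once.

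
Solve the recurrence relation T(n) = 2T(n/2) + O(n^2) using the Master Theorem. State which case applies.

Master Theorem for T(n) = 2T(n/2) + O(n^2):

a = 2, b = 2, c = 2
log_b(a) = log_2(2) = 1.0000

Case 3: c = 2 > log_2(2) = 1.0000
T(n) = O(n^2) = O(n^2)

For T(n) = 2T(n/2) + O(n^2): log_2(2) = 1.0000. This is Case 3 of the Master Theorem (c > log_b(a), work dominated by root), giving O(n^2).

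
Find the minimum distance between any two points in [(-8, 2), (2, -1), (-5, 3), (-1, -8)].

Computing all pairwise distances among 4 points:

d((-8, 2), (2, -1)) = 10.4403
d((-8, 2), (-5, 3)) = 3.1623 <-- minimum
d((-8, 2), (-1, -8)) = 12.2066
d((2, -1), (-5, 3)) = 8.0623
d((2, -1), (-1, -8)) = 7.6158
d((-5, 3), (-1, -8)) = 11.7047

Closest pair: (-8, 2) and (-5, 3) with distance 3.1623

The closest pair is (-8, 2) and (-5, 3) with Euclidean distance 3.1623. For 4 points, brute-force pairwise comparison is shown above. For large n, the divide-and-conquer algorithm (sort by x, recurse on halves, check the dividing strip) achieves O(n log n).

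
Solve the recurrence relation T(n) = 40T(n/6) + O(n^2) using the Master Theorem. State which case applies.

Master Theorem for T(n) = 40T(n/6) + O(n^2):

a = 40, b = 6, c = 2
log_b(a) = log_6(40) = 2.0588

Case 1: c = 2 < log_6(40) = 2.0588
T(n) = O(n^(log_6 40))

For T(n) = 40T(n/6) + O(n^2): log_6(40) = 2.0588. This is Case 1 of the Master Theorem (c < log_b(a), work dominated by leaves), giving O(n^(log_6 40)).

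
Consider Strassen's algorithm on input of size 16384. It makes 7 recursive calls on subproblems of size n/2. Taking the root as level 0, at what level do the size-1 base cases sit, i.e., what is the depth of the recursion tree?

For divide and conquer with division factor 2:

Problem sizes at each level:
Level 0: 16384
Level 1: 8192
Level 2: 4096
Level 3: 2048
Level 4: 1024
Level 5: 512
Level 6: 256
Level 7: 128
Level 8: 64
Level 9: 32
Level 10: 16
Level 11: 8
Level 12: 4
Level 13: 2
Level 14: 1

The root is level 0 and the size-1 base case is level 14 (the tree spans levels 0 through 14, i.e. 15 levels counting the root), so the depth is the number of divisions: log_2(16384) = 14

The recursion tree depth is log_2(16384) = 14. At each level, the problem size is divided by 2, so it takes 14 divisions to reduce to a base case of size 1. The algorithm makes 7 recursive calls at each level.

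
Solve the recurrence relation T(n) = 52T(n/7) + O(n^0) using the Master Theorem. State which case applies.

Master Theorem for T(n) = 52T(n/7) + O(n^0):

a = 52, b = 7, c = 0
log_b(a) = log_7(52) = 2.0305

Case 1: c = 0 < log_7(52) = 2.0305
T(n) = O(n^(log_7 52))

For T(n) = 52T(n/7) + O(n^0): log_7(52) = 2.0305. This is Case 1 of the Master Theorem (c < log_b(a), work dominated by leaves), giving O(n^(log_7 52)).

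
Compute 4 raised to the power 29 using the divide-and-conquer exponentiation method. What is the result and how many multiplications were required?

Computing 4^29 by squaring (build up from 4^1; each line after the first costs one multiplication):

4^1 = 4
4^2 = (4^1)^2 = 4^2 = 16
4^3 = 4 * 4^2 = 4 * 16 = 64
4^6 = (4^3)^2 = 64^2 = 4096
4^7 = 4 * 4^6 = 4 * 4096 = 16384
4^14 = (4^7)^2 = 16384^2 = 268435456
4^28 = (4^14)^2 = 268435456^2 = 72057594037927936
4^29 = 4 * 4^28 = 4 * 72057594037927936 = 288230376151711744

Result: 288230376151711744
Multiplications needed: 7 (7 lines after 4^1)

4^29 = 288230376151711744. Using exponentiation by squaring, this requires 7 multiplications. The key idea: if the exponent is even, square the half-power; if odd, multiply by the base once.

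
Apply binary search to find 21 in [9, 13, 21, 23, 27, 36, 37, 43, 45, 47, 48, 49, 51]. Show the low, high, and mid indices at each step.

Binary search for 21 in [9, 13, 21, 23, 27, 36, 37, 43, 45, 47, 48, 49, 51]:

lo=0, hi=12, mid=6, arr[mid]=37 -> 37 > 21, search left half
lo=0, hi=5, mid=2, arr[mid]=21 -> Found target at index 2!

Binary search finds 21 at index 2 after 2 comparisons. The search repeatedly halves the search space by comparing with the middle element.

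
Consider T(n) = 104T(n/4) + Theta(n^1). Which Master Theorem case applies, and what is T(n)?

Master Theorem for T(n) = 104T(n/4) + O(n^1):

a = 104, b = 4, c = 1
log_b(a) = log_4(104) = 3.3502

Case 1: c = 1 < log_4(104) = 3.3502
T(n) = O(n^(log_4 104))

For T(n) = 104T(n/4) + O(n^1): log_4(104) = 3.3502. This is Case 1 of the Master Theorem (c < log_b(a), work dominated by leaves), giving O(n^(log_4 104)).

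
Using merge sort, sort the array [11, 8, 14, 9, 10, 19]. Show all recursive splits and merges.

Merge sort trace:

Split: [11, 8, 14, 9, 10, 19] -> [11, 8, 14] and [9, 10, 19]
  Split: [11, 8, 14] -> [11] and [8, 14]
    Split: [8, 14] -> [8] and [14]
    Merge: [8] + [14] -> [8, 14]
  Merge: [11] + [8, 14] -> [8, 11, 14]
  Split: [9, 10, 19] -> [9] and [10, 19]
    Split: [10, 19] -> [10] and [19]
    Merge: [10] + [19] -> [10, 19]
  Merge: [9] + [10, 19] -> [9, 10, 19]
Merge: [8, 11, 14] + [9, 10, 19] -> [8, 9, 10, 11, 14, 19]

Final sorted array: [8, 9, 10, 11, 14, 19]

The merge sort proceeds by recursively splitting the array and merging sorted halves.
After all merges, the sorted array is [8, 9, 10, 11, 14, 19].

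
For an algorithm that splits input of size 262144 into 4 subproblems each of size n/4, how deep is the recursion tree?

For divide and conquer with division factor 4:

Problem sizes at each level:
Level 0: 262144
Level 1: 65536
Level 2: 16384
Level 3: 4096
Level 4: 1024
Level 5: 256
Level 6: 64
Level 7: 16
Level 8: 4
Level 9: 1

The root is level 0 and the size-1 base case is level 9 (the tree spans levels 0 through 9, i.e. 10 levels counting the root), so the depth is the number of divisions: log_4(262144) = 9

The recursion tree depth is log_4(262144) = 9. At each level, the problem size is divided by 4, so it takes 9 divisions to reduce to a base case of size 1. The algorithm makes 4 recursive calls at each level.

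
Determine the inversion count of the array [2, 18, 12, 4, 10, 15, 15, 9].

Finding inversions in [2, 18, 12, 4, 10, 15, 15, 9]:

(1, 2): arr[1]=18 > arr[2]=12
(1, 3): arr[1]=18 > arr[3]=4
(1, 4): arr[1]=18 > arr[4]=10
(1, 5): arr[1]=18 > arr[5]=15
(1, 6): arr[1]=18 > arr[6]=15
(1, 7): arr[1]=18 > arr[7]=9
(2, 3): arr[2]=12 > arr[3]=4
(2, 4): arr[2]=12 > arr[4]=10
(2, 7): arr[2]=12 > arr[7]=9
(4, 7): arr[4]=10 > arr[7]=9
(5, 7): arr[5]=15 > arr[7]=9
(6, 7): arr[6]=15 > arr[7]=9

Total inversions: 12

The array has 12 inversion(s): (1,2), (1,3), (1,4), (1,5), (1,6), (1,7), (2,3), (2,4), (2,7), (4,7), (5,7), (6,7). Each pair (i,j) satisfies i < j and arr[i] > arr[j].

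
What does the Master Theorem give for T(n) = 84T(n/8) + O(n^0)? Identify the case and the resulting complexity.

Master Theorem for T(n) = 84T(n/8) + O(n^0):

a = 84, b = 8, c = 0
log_b(a) = log_8(84) = 2.1308

Case 1: c = 0 < log_8(84) = 2.1308
T(n) = O(n^(log_8 84))

For T(n) = 84T(n/8) + O(n^0): log_8(84) = 2.1308. This is Case 1 of the Master Theorem (c < log_b(a), work dominated by leaves), giving O(n^(log_8 84)).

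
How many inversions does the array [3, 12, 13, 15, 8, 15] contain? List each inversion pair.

Finding inversions in [3, 12, 13, 15, 8, 15]:

(1, 4): arr[1]=12 > arr[4]=8
(2, 4): arr[2]=13 > arr[4]=8
(3, 4): arr[3]=15 > arr[4]=8

Total inversions: 3

The array has 3 inversion(s): (1,4), (2,4), (3,4). Each pair (i,j) satisfies i < j and arr[i] > arr[j].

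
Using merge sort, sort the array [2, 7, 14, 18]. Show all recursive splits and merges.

Merge sort trace:

Split: [2, 7, 14, 18] -> [2, 7] and [14, 18]
  Split: [2, 7] -> [2] and [7]
  Merge: [2] + [7] -> [2, 7]
  Split: [14, 18] -> [14] and [18]
  Merge: [14] + [18] -> [14, 18]
Merge: [2, 7] + [14, 18] -> [2, 7, 14, 18]

Final sorted array: [2, 7, 14, 18]

The merge sort proceeds by recursively splitting the array and merging sorted halves.
After all merges, the sorted array is [2, 7, 14, 18].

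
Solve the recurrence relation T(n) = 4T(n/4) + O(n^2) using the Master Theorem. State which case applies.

Master Theorem for T(n) = 4T(n/4) + O(n^2):

a = 4, b = 4, c = 2
log_b(a) = log_4(4) = 1.0000

Case 3: c = 2 > log_4(4) = 1.0000
T(n) = O(n^2) = O(n^2)

For T(n) = 4T(n/4) + O(n^2): log_4(4) = 1.0000. This is Case 3 of the Master Theorem (c > log_b(a), work dominated by root), giving O(n^2).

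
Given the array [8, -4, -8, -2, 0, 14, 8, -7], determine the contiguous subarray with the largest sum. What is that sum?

Using Kadane's algorithm on [8, -4, -8, -2, 0, 14, 8, -7]:

Scanning through the array:
Position 1 (value -4): max_ending_here = 4, max_so_far = 8
Position 2 (value -8): max_ending_here = -4, max_so_far = 8
Position 3 (value -2): max_ending_here = -2, max_so_far = 8
Position 4 (value 0): max_ending_here = 0, max_so_far = 8
Position 5 (value 14): max_ending_here = 14, max_so_far = 14
Position 6 (value 8): max_ending_here = 22, max_so_far = 22
Position 7 (value -7): max_ending_here = 15, max_so_far = 22

Maximum subarray: [0, 14, 8]
Maximum sum: 22

The maximum subarray is [0, 14, 8] with sum 22. This subarray runs from index 4 to index 6.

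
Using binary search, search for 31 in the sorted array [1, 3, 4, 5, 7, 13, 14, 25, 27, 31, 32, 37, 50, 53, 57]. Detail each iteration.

Binary search for 31 in [1, 3, 4, 5, 7, 13, 14, 25, 27, 31, 32, 37, 50, 53, 57]:

lo=0, hi=14, mid=7, arr[mid]=25 -> 25 < 31, search right half
lo=8, hi=14, mid=11, arr[mid]=37 -> 37 > 31, search left half
lo=8, hi=10, mid=9, arr[mid]=31 -> Found target at index 9!

Binary search finds 31 at index 9 after 3 comparisons. The search repeatedly halves the search space by comparing with the middle element.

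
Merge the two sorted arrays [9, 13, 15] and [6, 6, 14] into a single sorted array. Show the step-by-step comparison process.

Merging process:

Compare 9 vs 6: take 6 from right. Merged: [6]
Compare 9 vs 6: take 6 from right. Merged: [6, 6]
Compare 9 vs 14: take 9 from left. Merged: [6, 6, 9]
Compare 13 vs 14: take 13 from left. Merged: [6, 6, 9, 13]
Compare 15 vs 14: take 14 from right. Merged: [6, 6, 9, 13, 14]
Append remaining from left: [15]. Merged: [6, 6, 9, 13, 14, 15]

Final merged array: [6, 6, 9, 13, 14, 15]
Total comparisons: 5

The merged array is [6, 6, 9, 13, 14, 15], requiring 5 comparisons. The merge step runs in O(n) time where n is the total number of elements.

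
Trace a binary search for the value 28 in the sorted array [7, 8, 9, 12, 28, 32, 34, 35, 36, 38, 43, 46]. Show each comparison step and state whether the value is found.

Binary search for 28 in [7, 8, 9, 12, 28, 32, 34, 35, 36, 38, 43, 46]:

lo=0, hi=11, mid=5, arr[mid]=32 -> 32 > 28, search left half
lo=0, hi=4, mid=2, arr[mid]=9 -> 9 < 28, search right half
lo=3, hi=4, mid=3, arr[mid]=12 -> 12 < 28, search right half
lo=4, hi=4, mid=4, arr[mid]=28 -> Found target at index 4!

Binary search finds 28 at index 4 after 4 comparisons. The search repeatedly halves the search space by comparing with the middle element.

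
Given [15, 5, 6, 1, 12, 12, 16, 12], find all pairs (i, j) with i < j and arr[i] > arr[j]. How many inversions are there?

Finding inversions in [15, 5, 6, 1, 12, 12, 16, 12]:

(0, 1): arr[0]=15 > arr[1]=5
(0, 2): arr[0]=15 > arr[2]=6
(0, 3): arr[0]=15 > arr[3]=1
(0, 4): arr[0]=15 > arr[4]=12
(0, 5): arr[0]=15 > arr[5]=12
(0, 7): arr[0]=15 > arr[7]=12
(1, 3): arr[1]=5 > arr[3]=1
(2, 3): arr[2]=6 > arr[3]=1
(6, 7): arr[6]=16 > arr[7]=12

Total inversions: 9

The array has 9 inversion(s): (0,1), (0,2), (0,3), (0,4), (0,5), (0,7), (1,3), (2,3), (6,7). Each pair (i,j) satisfies i < j and arr[i] > arr[j].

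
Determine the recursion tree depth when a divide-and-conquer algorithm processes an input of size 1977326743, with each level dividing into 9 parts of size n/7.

For divide and conquer with division factor 7:

Problem sizes at each level:
Level 0: 1977326743
Level 1: 282475249
Level 2: 40353607
Level 3: 5764801
Level 4: 823543
Level 5: 117649
Level 6: 16807
Level 7: 2401
Level 8: 343
Level 9: 49
Level 10: 7
Level 11: 1

The root is level 0 and the size-1 base case is level 11 (the tree spans levels 0 through 11, i.e. 12 levels counting the root), so the depth is the number of divisions: log_7(1977326743) = 11

The recursion tree depth is log_7(1977326743) = 11. At each level, the problem size is divided by 7, so it takes 11 divisions to reduce to a base case of size 1. The algorithm makes 9 recursive calls at each level.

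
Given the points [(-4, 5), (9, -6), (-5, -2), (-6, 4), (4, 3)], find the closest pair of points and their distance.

Computing all pairwise distances among 5 points:

d((-4, 5), (9, -6)) = 17.0294
d((-4, 5), (-5, -2)) = 7.0711
d((-4, 5), (-6, 4)) = 2.2361 <-- minimum
d((-4, 5), (4, 3)) = 8.2462
d((9, -6), (-5, -2)) = 14.5602
d((9, -6), (-6, 4)) = 18.0278
d((9, -6), (4, 3)) = 10.2956
d((-5, -2), (-6, 4)) = 6.0828
d((-5, -2), (4, 3)) = 10.2956
d((-6, 4), (4, 3)) = 10.0499

Closest pair: (-4, 5) and (-6, 4) with distance 2.2361

The closest pair is (-4, 5) and (-6, 4) with Euclidean distance 2.2361. For 5 points, brute-force pairwise comparison is shown above. For large n, the divide-and-conquer algorithm (sort by x, recurse on halves, check the dividing strip) achieves O(n log n).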